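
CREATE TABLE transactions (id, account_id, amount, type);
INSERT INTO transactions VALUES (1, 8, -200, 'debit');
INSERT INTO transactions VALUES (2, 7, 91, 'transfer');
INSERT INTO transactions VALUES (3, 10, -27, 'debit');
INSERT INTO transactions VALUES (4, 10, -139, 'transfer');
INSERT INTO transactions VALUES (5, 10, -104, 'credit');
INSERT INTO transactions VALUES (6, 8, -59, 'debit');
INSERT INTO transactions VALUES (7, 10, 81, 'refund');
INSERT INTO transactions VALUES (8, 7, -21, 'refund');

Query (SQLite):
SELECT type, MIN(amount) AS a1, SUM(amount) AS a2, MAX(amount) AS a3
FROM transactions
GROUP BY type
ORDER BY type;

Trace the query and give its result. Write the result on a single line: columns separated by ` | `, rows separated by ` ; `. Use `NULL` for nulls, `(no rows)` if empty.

credit | -104 | -104 | -104 ; debit | -200 | -286 | -27 ; refund | -21 | 60 | 81 ; transfer | -139 | -48 | 91

Group transactions by type.
Per group compute: MIN(amount), SUM(amount), MAX(amount).
  credit: ids {5} → MIN(amount)=-104, SUM(amount)=-104, MAX(amount)=-104
  debit: ids {1, 3, 6} → MIN(amount)=-200, SUM(amount)=-286, MAX(amount)=-27
  refund: ids {7, 8} → MIN(amount)=-21, SUM(amount)=60, MAX(amount)=81
  transfer: ids {2, 4} → MIN(amount)=-139, SUM(amount)=-48, MAX(amount)=91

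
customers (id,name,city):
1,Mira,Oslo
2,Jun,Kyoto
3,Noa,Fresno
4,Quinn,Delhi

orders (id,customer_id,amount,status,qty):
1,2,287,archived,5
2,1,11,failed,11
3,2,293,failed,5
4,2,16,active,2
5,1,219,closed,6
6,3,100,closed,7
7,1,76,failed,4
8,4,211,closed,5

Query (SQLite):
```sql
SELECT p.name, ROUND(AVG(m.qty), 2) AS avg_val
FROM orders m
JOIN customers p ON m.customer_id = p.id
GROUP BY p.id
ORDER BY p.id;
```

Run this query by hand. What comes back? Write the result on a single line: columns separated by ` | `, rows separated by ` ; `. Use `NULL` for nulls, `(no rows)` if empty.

Join each orders row to its customers via customer_id.
Group joined rows by customers.id; compute ROUND(AVG(m.qty), 2) per group.
  1: ids {2, 5, 7} → ROUND(AVG(m.qty), 2)=7
  2: ids {1, 3, 4} → ROUND(AVG(m.qty), 2)=4
  3: ids {6} → ROUND(AVG(m.qty), 2)=7
  4: ids {8} → ROUND(AVG(m.qty), 2)=5

Mira | 7 ; Jun | 4 ; Noa | 7 ; Quinn | 5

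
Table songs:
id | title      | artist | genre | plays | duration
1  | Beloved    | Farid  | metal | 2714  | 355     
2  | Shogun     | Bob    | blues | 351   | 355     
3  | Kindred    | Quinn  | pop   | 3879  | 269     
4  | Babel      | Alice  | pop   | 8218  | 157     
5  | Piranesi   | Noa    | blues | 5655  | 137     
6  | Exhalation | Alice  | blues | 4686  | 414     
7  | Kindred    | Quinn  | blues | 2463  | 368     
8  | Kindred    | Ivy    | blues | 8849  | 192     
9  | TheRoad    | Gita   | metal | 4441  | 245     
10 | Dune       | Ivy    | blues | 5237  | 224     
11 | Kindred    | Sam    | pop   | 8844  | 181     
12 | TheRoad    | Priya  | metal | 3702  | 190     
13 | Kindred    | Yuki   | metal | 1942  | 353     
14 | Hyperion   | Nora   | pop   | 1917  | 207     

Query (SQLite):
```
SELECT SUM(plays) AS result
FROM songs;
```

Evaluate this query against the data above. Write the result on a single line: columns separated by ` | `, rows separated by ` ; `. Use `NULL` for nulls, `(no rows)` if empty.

All plays values: [2714, 351, 3879, 8218, 5655, 4686, 2463, 8849, 4441, 5237, 8844, 3702, 1942, 1917].
SUM of non-NULL values = 62898.

62898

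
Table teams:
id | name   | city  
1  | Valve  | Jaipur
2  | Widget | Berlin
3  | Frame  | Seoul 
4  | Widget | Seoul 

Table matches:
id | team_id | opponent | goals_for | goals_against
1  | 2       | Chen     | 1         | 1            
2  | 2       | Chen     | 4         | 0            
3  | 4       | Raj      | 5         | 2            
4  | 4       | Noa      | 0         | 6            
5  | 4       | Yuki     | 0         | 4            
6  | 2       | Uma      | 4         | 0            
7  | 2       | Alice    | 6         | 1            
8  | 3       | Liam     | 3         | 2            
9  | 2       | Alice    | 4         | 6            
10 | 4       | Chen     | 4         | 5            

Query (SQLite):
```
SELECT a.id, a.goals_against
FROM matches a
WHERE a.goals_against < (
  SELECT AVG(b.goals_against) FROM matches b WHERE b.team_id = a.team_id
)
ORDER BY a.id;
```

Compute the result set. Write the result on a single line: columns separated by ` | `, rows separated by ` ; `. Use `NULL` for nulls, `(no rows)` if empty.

1 | 1 ; 2 | 0 ; 3 | 2 ; 5 | 4 ; 6 | 0 ; 7 | 1

For each matches row a, compute AVG(goals_against) over rows sharing a.team_id.
Keep row a if a.goals_against < that per-group AVG.
  team_id=2: AVG(goals_against) = 1.6
  team_id=3: AVG(goals_against) = 2.0
  team_id=4: AVG(goals_against) = 4.25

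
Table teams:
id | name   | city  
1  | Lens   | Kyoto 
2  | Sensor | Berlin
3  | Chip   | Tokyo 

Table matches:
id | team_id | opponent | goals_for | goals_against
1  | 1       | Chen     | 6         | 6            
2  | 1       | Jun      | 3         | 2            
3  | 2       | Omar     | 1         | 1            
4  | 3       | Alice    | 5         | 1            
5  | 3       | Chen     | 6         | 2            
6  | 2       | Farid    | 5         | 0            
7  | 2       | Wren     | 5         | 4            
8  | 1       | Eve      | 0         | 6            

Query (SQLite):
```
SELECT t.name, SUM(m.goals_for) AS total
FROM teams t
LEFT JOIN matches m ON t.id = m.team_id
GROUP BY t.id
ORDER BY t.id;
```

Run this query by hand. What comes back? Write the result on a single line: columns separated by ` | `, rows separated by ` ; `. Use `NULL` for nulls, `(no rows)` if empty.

LEFT JOIN keeps every teams row; unmatched ones get NULL for matches columns.
Group by teams.id and compute SUM(m.goals_for). SUM over an all-NULL group is NULL.
  1: ids {1, 2, 8} → SUM(m.goals_for)=9
  2: ids {3, 6, 7} → SUM(m.goals_for)=11
  3: ids {4, 5} → SUM(m.goals_for)=11

Lens | 9 ; Sensor | 11 ; Chip | 11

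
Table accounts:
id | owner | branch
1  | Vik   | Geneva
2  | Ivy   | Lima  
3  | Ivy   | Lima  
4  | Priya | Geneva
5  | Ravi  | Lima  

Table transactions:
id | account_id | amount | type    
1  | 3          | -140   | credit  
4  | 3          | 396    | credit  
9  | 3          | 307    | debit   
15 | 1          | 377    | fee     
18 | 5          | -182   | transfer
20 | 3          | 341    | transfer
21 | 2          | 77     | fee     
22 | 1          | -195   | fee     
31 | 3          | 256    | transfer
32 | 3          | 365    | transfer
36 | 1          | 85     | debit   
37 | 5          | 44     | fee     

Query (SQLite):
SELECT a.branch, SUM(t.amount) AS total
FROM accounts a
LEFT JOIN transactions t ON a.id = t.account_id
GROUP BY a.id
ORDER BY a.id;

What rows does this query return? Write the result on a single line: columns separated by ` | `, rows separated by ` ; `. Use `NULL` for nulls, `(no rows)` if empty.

LEFT JOIN keeps every accounts row; unmatched ones get NULL for transactions columns.
Group by accounts.id and compute SUM(t.amount). SUM over an all-NULL group is NULL.
  1: ids {15, 22, 36} → SUM(t.amount)=267
  2: ids {21} → SUM(t.amount)=77
  3: ids {1, 4, 9, 20, 31, 32} → SUM(t.amount)=1525
  4: ids {—} → SUM(t.amount)=NULL
  5: ids {18, 37} → SUM(t.amount)=-138

Geneva | 267 ; Lima | 77 ; Lima | 1525 ; Geneva | NULL ; Lima | -138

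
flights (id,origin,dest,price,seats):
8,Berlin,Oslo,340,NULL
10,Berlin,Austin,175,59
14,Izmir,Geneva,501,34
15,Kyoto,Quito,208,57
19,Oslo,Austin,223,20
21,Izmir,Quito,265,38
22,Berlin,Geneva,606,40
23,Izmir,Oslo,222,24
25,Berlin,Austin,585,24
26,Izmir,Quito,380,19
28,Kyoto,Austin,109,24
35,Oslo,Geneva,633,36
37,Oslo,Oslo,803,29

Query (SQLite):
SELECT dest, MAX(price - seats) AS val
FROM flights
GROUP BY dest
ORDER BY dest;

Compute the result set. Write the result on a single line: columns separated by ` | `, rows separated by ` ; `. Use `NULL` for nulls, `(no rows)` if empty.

Austin | 561 ; Geneva | 597 ; Oslo | 774 ; Quito | 361

For each row compute price - seats.
Group by dest; take MAX of the expression per group.
  Austin: ids {10, 19, 25, 28} → MAX(price - seats)=561
  Geneva: ids {14, 22, 35} → MAX(price - seats)=597
  Oslo: ids {8, 23, 37} → MAX(price - seats)=774
  Quito: ids {15, 21, 26} → MAX(price - seats)=361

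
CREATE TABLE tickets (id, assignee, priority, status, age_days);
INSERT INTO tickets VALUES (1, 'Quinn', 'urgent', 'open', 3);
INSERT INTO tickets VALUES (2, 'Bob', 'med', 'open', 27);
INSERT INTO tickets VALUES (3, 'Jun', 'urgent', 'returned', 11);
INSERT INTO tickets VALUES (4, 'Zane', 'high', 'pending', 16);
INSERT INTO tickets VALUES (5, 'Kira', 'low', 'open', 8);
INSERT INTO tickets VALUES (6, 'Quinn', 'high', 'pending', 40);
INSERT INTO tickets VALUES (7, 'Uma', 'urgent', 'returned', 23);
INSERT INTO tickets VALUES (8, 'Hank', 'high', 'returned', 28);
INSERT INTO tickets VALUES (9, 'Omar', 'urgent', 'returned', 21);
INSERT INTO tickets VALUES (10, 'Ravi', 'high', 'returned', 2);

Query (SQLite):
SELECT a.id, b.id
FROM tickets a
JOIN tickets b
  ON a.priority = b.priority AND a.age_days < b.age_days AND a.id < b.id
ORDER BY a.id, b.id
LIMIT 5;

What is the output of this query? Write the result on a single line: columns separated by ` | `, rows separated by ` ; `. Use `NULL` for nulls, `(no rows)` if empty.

1 | 3 ; 1 | 7 ; 1 | 9 ; 3 | 7 ; 3 | 9

Pairs (a,b) with same priority, a.age_days < b.age_days, a.id < b.id.
priority groups: high:{4,6,8,10} low:{5} med:{2} urgent:{1,3,7,9}
Ordered by (a.id, b.id); first 5.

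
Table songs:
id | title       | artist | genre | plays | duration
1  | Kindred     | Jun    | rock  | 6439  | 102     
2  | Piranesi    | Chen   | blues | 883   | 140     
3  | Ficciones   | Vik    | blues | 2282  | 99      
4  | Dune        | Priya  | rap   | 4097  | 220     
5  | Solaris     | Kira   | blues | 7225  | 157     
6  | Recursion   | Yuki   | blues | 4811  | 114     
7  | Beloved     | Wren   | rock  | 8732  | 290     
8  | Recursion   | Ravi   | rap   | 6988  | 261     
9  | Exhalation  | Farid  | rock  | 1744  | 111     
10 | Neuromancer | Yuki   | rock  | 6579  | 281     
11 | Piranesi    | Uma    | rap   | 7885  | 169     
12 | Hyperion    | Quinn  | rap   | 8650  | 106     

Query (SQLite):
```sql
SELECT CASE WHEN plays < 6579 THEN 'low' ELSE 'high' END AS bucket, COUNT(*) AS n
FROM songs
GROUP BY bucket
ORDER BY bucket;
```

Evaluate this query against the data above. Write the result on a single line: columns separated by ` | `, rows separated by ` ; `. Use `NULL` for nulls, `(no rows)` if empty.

Bucket rows by plays < 6579 → 'low' else 'high'; count each bucket.

high | 6 ; low | 6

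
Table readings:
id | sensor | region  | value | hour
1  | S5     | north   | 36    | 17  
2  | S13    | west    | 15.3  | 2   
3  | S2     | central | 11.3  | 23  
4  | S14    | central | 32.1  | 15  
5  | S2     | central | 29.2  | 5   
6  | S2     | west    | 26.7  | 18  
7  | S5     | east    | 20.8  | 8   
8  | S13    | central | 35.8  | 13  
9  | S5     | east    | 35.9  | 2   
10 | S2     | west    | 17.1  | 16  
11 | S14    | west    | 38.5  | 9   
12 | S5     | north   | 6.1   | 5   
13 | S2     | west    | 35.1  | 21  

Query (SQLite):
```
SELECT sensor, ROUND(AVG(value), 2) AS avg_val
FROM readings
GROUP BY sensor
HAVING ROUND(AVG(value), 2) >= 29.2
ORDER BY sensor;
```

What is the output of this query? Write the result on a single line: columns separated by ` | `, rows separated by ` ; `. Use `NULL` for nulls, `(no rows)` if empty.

Partition readings by sensor; compute ROUND(AVG(value), 2) within each group.
HAVING: keep groups where ROUND(AVG(value), 2) >= 29.2.
  S13: ids {2, 8} → ROUND(AVG(value), 2)=25.55
  S14: ids {4, 11} → ROUND(AVG(value), 2)=35.3
  S2: ids {3, 5, 6, 10, 13} → ROUND(AVG(value), 2)=23.88
  S5: ids {1, 7, 9, 12} → ROUND(AVG(value), 2)=24.7

S14 | 35.3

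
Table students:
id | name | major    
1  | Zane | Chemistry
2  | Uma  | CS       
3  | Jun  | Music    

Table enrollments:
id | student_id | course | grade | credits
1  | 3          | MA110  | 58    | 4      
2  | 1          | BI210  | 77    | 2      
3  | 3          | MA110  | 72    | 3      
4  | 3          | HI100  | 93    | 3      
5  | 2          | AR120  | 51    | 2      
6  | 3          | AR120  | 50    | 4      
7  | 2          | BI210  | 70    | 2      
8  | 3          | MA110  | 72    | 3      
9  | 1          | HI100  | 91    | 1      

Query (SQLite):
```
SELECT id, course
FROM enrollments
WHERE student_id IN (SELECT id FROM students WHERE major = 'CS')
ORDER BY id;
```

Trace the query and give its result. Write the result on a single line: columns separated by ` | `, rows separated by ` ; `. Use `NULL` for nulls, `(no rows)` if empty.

Inner query: students.id where major = 'CS'.
Outer: keep enrollments rows whose student_id is in that set.
Inner query → {2}

5 | AR120 ; 7 | BI210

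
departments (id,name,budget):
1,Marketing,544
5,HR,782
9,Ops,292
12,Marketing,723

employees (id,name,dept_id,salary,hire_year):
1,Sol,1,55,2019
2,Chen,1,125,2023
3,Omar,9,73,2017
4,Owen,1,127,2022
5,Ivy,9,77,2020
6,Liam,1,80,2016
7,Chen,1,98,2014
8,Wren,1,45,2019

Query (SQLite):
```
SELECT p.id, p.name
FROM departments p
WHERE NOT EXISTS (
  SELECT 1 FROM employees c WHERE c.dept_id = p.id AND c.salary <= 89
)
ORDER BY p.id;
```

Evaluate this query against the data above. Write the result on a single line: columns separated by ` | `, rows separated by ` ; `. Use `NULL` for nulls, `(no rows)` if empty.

5 | HR ; 12 | Marketing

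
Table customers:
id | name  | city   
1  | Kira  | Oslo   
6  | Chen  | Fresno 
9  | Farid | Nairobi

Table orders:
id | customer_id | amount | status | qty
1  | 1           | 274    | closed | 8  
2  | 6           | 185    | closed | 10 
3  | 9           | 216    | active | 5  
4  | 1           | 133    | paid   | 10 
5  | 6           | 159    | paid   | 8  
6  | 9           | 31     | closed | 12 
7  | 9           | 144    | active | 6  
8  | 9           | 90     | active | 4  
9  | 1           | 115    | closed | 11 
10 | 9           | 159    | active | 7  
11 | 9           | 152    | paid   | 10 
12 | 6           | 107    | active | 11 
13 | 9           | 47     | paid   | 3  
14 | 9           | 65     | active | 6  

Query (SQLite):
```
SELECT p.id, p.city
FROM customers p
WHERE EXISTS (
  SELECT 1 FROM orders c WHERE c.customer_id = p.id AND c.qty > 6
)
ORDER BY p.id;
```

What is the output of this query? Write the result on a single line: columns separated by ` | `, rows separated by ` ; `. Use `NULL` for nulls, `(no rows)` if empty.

1 | Oslo ; 6 | Fresno ; 9 | Nairobi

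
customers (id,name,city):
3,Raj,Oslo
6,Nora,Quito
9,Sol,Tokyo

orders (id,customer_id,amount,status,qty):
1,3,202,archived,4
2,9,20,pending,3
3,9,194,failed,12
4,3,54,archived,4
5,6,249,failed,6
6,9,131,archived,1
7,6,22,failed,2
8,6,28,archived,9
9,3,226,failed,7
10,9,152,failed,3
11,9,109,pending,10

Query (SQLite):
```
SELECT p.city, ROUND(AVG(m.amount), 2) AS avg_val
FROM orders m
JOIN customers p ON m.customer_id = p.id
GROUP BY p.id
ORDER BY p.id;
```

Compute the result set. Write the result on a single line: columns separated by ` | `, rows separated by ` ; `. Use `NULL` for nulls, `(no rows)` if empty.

Join each orders row to its customers via customer_id.
Group joined rows by customers.id; compute ROUND(AVG(m.amount), 2) per group.
  3: ids {1, 4, 9} → ROUND(AVG(m.amount), 2)=160.67
  6: ids {5, 7, 8} → ROUND(AVG(m.amount), 2)=99.67
  9: ids {2, 3, 6, 10, 11} → ROUND(AVG(m.amount), 2)=121.2

Oslo | 160.67 ; Quito | 99.67 ; Tokyo | 121.2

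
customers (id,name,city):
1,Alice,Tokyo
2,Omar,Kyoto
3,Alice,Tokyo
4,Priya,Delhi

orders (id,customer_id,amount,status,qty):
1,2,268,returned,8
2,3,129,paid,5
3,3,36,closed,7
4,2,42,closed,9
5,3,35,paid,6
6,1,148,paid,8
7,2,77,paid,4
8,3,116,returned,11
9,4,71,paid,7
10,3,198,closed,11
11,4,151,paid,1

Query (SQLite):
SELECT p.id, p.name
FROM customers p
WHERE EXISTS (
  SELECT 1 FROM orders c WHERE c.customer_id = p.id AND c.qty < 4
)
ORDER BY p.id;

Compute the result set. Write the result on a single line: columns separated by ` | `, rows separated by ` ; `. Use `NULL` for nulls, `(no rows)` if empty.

For each customers row, check whether any orders with matching customer_id has qty < 4.
Keep rows where that is true.

4 | Priya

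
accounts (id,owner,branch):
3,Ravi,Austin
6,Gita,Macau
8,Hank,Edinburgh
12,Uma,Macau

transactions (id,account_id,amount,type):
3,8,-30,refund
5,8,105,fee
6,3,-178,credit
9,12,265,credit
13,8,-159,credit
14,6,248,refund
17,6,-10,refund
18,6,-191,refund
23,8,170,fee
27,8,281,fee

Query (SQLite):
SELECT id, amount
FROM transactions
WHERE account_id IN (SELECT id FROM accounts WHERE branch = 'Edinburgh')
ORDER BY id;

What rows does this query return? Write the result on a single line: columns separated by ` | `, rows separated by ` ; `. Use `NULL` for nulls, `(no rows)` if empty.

3 | -30 ; 5 | 105 ; 13 | -159 ; 23 | 170 ; 27 | 281

Inner query: accounts.id where branch = 'Edinburgh'.
Outer: keep transactions rows whose account_id is in that set.
Inner query → {8}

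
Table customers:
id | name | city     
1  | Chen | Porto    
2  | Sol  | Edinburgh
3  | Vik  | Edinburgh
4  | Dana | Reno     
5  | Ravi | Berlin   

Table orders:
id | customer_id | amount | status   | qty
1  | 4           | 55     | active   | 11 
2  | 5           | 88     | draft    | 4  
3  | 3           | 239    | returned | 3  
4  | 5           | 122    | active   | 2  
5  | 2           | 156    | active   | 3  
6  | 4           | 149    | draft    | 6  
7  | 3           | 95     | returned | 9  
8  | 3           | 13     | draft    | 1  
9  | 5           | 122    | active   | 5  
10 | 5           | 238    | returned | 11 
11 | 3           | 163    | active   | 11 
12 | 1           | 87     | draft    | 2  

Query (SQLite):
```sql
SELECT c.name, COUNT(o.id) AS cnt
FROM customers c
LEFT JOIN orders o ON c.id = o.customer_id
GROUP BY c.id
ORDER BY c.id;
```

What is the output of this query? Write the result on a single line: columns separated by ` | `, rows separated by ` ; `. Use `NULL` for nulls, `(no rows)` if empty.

LEFT JOIN keeps every customers row; unmatched ones get NULL for orders columns.
Group by customers.id and compute COUNT(o.id). COUNT(col) of an all-NULL group is 0.
  1: ids {12} → COUNT(o.id)=1
  2: ids {5} → COUNT(o.id)=1
  3: ids {3, 7, 8, 11} → COUNT(o.id)=4
  4: ids {1, 6} → COUNT(o.id)=2
  5: ids {2, 4, 9, 10} → COUNT(o.id)=4

Chen | 1 ; Sol | 1 ; Vik | 4 ; Dana | 2 ; Ravi | 4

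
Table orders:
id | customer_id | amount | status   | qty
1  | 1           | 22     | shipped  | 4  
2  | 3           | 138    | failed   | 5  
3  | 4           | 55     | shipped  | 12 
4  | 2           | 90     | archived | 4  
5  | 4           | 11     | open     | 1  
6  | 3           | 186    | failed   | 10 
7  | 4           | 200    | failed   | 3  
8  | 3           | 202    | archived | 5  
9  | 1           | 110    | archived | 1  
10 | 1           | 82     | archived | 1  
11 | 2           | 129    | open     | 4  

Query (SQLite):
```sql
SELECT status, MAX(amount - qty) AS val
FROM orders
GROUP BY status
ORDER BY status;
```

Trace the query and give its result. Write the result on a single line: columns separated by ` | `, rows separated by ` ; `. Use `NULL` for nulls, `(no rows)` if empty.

For each row compute amount - qty.
Group by status; take MAX of the expression per group.
  archived: ids {4, 8, 9, 10} → MAX(amount - qty)=197
  failed: ids {2, 6, 7} → MAX(amount - qty)=197
  open: ids {5, 11} → MAX(amount - qty)=125
  shipped: ids {1, 3} → MAX(amount - qty)=43

archived | 197 ; failed | 197 ; open | 125 ; shipped | 43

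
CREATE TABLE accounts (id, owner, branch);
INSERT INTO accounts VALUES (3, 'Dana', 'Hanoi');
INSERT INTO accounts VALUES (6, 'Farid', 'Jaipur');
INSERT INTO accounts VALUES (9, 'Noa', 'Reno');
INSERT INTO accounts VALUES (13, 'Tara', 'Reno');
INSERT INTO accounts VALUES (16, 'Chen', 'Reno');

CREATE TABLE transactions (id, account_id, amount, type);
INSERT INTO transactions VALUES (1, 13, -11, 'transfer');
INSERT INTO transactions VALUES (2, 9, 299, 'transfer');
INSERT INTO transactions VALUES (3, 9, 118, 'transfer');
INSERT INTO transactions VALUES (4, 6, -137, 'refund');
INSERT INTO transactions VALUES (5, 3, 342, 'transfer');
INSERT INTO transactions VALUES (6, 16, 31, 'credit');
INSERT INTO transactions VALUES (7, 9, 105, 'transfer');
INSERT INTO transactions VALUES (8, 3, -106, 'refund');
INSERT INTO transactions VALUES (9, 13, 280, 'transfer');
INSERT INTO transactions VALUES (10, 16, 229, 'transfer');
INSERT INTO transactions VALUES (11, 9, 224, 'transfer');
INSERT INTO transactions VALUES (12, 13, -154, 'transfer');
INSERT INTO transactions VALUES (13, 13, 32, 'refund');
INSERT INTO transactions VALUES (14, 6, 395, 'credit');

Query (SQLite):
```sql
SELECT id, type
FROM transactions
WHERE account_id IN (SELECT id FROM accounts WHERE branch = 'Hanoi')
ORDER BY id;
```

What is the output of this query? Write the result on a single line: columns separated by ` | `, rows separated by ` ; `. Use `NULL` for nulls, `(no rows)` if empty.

Inner query: accounts.id where branch = 'Hanoi'.
Outer: keep transactions rows whose account_id is in that set.
Inner query → {3}

5 | transfer ; 8 | refund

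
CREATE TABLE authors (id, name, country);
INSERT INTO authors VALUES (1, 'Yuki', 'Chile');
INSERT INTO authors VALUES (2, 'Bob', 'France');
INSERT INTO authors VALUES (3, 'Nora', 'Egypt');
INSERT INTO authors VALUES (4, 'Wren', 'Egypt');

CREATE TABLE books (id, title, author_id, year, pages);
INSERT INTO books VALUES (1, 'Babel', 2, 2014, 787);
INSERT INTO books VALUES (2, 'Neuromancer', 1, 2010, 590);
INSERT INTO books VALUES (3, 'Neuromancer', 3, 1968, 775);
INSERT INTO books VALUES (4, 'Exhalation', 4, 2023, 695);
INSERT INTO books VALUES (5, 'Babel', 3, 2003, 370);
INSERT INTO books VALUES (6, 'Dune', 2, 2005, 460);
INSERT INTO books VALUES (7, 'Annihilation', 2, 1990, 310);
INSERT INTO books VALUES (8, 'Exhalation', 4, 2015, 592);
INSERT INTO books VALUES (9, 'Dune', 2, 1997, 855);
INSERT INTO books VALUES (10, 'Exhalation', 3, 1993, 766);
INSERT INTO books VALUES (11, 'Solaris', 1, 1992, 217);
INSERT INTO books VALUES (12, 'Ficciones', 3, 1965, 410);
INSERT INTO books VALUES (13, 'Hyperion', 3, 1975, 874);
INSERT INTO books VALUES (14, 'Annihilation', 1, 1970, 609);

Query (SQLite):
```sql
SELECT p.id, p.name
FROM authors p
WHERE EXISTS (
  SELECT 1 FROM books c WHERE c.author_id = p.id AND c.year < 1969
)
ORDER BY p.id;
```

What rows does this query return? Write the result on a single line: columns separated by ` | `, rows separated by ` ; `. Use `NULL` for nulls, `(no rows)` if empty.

3 | Nora

For each authors row, check whether any books with matching author_id has year < 1969.
Keep rows where that is true.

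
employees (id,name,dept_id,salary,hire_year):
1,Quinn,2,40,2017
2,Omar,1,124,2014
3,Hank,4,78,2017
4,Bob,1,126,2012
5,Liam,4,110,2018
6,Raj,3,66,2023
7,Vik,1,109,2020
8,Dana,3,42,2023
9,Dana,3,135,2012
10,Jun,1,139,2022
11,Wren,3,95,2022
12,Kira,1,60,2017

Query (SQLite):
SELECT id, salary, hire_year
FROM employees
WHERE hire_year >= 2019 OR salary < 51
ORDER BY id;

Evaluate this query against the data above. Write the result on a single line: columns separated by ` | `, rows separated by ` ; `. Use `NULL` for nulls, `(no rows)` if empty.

1 | 40 | 2017 ; 6 | 66 | 2023 ; 7 | 109 | 2020 ; 8 | 42 | 2023 ; 10 | 139 | 2022 ; 11 | 95 | 2022

hire_year >= 2019: ids {6, 7, 8, 10, 11}
salary < 51: ids {1, 8}
Combine with OR.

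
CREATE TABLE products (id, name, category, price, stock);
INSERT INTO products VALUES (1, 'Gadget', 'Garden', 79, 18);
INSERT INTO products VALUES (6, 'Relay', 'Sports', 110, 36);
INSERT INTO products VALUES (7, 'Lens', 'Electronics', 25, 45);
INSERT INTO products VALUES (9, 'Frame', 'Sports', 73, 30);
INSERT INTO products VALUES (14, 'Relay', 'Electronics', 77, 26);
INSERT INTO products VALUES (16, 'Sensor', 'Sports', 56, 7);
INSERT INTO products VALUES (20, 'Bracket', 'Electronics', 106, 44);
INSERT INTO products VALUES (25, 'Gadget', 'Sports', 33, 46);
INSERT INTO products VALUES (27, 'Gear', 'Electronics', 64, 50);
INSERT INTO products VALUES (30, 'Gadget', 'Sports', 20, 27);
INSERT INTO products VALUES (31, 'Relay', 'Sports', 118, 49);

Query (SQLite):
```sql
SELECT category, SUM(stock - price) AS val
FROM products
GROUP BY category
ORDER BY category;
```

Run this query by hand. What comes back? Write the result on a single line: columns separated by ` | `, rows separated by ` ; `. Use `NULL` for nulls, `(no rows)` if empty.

Electronics | -107 ; Garden | -61 ; Sports | -215

For each row compute stock - price.
Group by category; take SUM of the expression per group.
  Electronics: ids {7, 14, 20, 27} → SUM(stock - price)=-107
  Garden: ids {1} → SUM(stock - price)=-61
  Sports: ids {6, 9, 16, 25, 30, 31} → SUM(stock - price)=-215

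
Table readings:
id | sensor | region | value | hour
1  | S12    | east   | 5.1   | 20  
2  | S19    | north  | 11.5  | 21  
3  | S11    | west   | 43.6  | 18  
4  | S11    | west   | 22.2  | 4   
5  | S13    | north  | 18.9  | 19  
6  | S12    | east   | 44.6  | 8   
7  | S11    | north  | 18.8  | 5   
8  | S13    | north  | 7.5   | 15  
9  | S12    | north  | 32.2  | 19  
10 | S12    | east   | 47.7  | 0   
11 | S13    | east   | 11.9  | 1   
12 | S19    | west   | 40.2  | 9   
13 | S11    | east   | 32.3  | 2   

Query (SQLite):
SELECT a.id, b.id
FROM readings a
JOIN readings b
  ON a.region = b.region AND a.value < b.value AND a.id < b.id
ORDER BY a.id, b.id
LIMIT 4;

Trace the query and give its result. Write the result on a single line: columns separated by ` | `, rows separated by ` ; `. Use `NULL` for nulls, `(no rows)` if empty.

Pairs (a,b) with same region, a.value < b.value, a.id < b.id.
region groups: east:{1,6,10,11,13} north:{2,5,7,8,9} west:{3,4,12}
Ordered by (a.id, b.id); first 4.

1 | 6 ; 1 | 10 ; 1 | 11 ; 1 | 13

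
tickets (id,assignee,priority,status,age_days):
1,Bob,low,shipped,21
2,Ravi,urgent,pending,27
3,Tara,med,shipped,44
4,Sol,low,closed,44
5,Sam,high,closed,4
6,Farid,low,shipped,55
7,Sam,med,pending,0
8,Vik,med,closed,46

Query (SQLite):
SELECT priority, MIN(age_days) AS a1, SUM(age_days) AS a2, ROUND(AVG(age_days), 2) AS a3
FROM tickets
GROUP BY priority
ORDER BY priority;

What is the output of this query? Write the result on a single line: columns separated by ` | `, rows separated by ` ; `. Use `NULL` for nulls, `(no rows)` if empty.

high | 4 | 4 | 4 ; low | 21 | 120 | 40 ; med | 0 | 90 | 30 ; urgent | 27 | 27 | 27

Group tickets by priority.
Per group compute: MIN(age_days), SUM(age_days), ROUND(AVG(age_days), 2).
  high: ids {5} → MIN(age_days)=4, SUM(age_days)=4, ROUND(AVG(age_days), 2)=4
  low: ids {1, 4, 6} → MIN(age_days)=21, SUM(age_days)=120, ROUND(AVG(age_days), 2)=40
  med: ids {3, 7, 8} → MIN(age_days)=0, SUM(age_days)=90, ROUND(AVG(age_days), 2)=30
  urgent: ids {2} → MIN(age_days)=27, SUM(age_days)=27, ROUND(AVG(age_days), 2)=27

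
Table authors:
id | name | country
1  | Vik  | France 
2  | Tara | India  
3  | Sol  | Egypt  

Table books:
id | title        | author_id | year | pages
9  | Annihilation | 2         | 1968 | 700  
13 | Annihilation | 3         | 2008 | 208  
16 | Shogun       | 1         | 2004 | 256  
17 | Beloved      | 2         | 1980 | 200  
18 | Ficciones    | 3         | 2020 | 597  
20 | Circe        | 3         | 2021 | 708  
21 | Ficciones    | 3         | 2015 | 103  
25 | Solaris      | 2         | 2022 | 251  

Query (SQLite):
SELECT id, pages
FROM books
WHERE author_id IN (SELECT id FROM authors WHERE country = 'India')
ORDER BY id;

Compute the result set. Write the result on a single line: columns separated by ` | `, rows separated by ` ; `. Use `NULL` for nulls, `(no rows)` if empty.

Inner query: authors.id where country = 'India'.
Outer: keep books rows whose author_id is in that set.
Inner query → {2}

9 | 700 ; 17 | 200 ; 25 | 251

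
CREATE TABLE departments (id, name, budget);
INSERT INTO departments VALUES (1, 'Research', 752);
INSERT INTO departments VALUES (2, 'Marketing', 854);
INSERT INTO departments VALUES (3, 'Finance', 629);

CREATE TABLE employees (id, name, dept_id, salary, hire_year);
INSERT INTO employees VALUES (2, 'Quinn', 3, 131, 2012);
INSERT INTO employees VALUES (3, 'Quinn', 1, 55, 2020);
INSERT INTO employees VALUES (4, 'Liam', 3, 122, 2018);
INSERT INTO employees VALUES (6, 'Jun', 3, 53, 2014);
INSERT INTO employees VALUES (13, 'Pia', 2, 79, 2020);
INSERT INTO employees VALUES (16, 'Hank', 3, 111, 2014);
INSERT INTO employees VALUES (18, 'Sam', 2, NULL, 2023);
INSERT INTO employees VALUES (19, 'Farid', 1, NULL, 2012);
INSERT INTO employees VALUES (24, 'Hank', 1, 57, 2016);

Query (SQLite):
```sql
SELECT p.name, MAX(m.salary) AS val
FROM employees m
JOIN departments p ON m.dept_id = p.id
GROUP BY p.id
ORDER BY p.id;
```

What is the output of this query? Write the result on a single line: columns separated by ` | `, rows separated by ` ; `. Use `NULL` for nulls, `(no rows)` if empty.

Research | 57 ; Marketing | 79 ; Finance | 131

Join each employees row to its departments via dept_id.
Group joined rows by departments.id; compute MAX(m.salary) per group.
  1: ids {3, 19, 24} → MAX(m.salary)=57
  2: ids {13, 18} → MAX(m.salary)=79
  3: ids {2, 4, 6, 16} → MAX(m.salary)=131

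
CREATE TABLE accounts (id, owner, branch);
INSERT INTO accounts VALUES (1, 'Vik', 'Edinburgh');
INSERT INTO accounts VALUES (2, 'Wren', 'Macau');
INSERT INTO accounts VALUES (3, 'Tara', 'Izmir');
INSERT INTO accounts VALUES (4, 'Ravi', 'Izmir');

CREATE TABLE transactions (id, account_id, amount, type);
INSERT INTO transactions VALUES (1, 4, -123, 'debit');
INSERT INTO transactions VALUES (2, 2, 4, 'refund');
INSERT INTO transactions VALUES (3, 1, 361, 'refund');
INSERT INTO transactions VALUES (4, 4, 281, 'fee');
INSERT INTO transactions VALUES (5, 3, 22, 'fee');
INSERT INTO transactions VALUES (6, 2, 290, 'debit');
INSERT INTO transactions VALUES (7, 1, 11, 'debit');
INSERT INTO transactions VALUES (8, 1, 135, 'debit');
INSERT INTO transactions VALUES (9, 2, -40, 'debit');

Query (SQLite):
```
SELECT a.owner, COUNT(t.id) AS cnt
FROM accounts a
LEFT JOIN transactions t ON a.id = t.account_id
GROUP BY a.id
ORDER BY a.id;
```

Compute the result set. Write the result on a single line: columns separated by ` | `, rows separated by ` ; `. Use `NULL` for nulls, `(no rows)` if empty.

LEFT JOIN keeps every accounts row; unmatched ones get NULL for transactions columns.
Group by accounts.id and compute COUNT(t.id). COUNT(col) of an all-NULL group is 0.
  1: ids {3, 7, 8} → COUNT(t.id)=3
  2: ids {2, 6, 9} → COUNT(t.id)=3
  3: ids {5} → COUNT(t.id)=1
  4: ids {1, 4} → COUNT(t.id)=2

Vik | 3 ; Wren | 3 ; Tara | 1 ; Ravi | 2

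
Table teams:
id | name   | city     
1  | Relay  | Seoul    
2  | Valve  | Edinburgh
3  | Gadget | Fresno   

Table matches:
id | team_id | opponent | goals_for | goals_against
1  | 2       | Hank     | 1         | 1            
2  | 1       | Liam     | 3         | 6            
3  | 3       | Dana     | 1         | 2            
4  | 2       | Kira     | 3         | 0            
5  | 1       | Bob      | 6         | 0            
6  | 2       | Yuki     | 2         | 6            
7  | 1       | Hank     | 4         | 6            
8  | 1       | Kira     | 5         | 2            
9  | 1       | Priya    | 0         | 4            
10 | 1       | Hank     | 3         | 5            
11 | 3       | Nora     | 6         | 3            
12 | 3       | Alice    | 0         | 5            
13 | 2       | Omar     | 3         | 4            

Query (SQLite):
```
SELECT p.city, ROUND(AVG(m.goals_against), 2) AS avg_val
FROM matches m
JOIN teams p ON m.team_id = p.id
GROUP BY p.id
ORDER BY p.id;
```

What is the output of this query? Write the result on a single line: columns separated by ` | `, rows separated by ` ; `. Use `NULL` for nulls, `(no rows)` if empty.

Join each matches row to its teams via team_id.
Group joined rows by teams.id; compute ROUND(AVG(m.goals_against), 2) per group.
  1: ids {2, 5, 7, 8, 9, 10} → ROUND(AVG(m.goals_against), 2)=3.83
  2: ids {1, 4, 6, 13} → ROUND(AVG(m.goals_against), 2)=2.75
  3: ids {3, 11, 12} → ROUND(AVG(m.goals_against), 2)=3.33

Seoul | 3.83 ; Edinburgh | 2.75 ; Fresno | 3.33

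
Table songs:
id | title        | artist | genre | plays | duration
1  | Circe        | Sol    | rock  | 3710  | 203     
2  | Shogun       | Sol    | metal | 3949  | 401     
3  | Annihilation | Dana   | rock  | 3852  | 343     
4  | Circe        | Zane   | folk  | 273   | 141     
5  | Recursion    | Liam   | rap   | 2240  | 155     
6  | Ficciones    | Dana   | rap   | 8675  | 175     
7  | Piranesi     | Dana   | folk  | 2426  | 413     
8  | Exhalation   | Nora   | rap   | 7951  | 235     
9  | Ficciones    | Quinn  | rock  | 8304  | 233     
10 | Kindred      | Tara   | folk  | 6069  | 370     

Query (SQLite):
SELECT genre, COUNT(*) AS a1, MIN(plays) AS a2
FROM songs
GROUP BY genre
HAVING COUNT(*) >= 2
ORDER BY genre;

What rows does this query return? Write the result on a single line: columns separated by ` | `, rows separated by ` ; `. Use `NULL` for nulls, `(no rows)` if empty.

Group songs by genre.
Per group compute: COUNT(*), MIN(plays).
HAVING: drop groups with fewer than 2 rows.
  folk: ids {4, 7, 10} → COUNT(*)=3, MIN(plays)=273
  metal: ids {2} → COUNT(*)=1, MIN(plays)=3949
  rap: ids {5, 6, 8} → COUNT(*)=3, MIN(plays)=2240
  rock: ids {1, 3, 9} → COUNT(*)=3, MIN(plays)=3710

folk | 3 | 273 ; rap | 3 | 2240 ; rock | 3 | 3710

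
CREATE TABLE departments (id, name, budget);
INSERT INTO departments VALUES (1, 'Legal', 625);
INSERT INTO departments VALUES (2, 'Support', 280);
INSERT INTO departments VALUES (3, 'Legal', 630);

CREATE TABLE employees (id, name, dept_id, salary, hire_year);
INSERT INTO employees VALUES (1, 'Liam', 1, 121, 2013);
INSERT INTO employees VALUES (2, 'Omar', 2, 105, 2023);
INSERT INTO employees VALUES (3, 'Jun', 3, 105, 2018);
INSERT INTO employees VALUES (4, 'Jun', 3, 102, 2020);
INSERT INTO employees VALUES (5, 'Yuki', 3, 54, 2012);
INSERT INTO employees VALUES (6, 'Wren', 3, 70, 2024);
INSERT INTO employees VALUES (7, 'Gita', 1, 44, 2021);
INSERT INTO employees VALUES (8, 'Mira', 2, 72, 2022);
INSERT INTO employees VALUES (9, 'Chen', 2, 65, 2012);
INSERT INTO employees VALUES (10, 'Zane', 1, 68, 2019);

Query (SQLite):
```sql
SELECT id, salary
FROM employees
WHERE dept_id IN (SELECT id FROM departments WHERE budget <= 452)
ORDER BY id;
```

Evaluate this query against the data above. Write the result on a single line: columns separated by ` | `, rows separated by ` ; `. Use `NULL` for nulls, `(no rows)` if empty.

Inner query: departments.id where budget <= 452.
Outer: keep employees rows whose dept_id is in that set.
Inner query → {2}

2 | 105 ; 8 | 72 ; 9 | 65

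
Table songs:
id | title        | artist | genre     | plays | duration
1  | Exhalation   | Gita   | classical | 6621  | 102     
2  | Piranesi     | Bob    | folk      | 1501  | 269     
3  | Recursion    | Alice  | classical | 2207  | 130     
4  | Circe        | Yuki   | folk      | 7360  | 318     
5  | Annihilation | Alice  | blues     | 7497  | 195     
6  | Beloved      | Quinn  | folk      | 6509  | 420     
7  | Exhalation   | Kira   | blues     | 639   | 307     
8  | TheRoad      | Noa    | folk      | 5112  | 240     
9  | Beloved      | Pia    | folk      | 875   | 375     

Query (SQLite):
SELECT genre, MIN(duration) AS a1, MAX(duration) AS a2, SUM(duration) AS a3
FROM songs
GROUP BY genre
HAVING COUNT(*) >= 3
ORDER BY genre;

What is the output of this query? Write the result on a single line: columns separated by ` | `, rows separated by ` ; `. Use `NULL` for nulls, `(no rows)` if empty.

Group songs by genre.
Per group compute: MIN(duration), MAX(duration), SUM(duration).
HAVING: drop groups with fewer than 3 rows.
  blues: ids {5, 7} → MIN(duration)=195, MAX(duration)=307, SUM(duration)=502
  classical: ids {1, 3} → MIN(duration)=102, MAX(duration)=130, SUM(duration)=232
  folk: ids {2, 4, 6, 8, 9} → MIN(duration)=240, MAX(duration)=420, SUM(duration)=1622

folk | 240 | 420 | 1622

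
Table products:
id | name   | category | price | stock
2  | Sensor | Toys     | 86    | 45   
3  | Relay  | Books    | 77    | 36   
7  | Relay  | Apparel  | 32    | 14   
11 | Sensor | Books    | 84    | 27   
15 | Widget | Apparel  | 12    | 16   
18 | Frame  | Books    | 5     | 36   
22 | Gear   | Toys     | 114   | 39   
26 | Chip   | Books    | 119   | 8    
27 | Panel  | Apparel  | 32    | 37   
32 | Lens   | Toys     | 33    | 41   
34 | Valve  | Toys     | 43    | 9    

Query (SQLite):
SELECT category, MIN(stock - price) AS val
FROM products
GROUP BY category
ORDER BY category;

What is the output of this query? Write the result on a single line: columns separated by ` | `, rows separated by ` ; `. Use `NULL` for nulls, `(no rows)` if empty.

For each row compute stock - price.
Group by category; take MIN of the expression per group.
  Apparel: ids {7, 15, 27} → MIN(stock - price)=-18
  Books: ids {3, 11, 18, 26} → MIN(stock - price)=-111
  Toys: ids {2, 22, 32, 34} → MIN(stock - price)=-75

Apparel | -18 ; Books | -111 ; Toys | -75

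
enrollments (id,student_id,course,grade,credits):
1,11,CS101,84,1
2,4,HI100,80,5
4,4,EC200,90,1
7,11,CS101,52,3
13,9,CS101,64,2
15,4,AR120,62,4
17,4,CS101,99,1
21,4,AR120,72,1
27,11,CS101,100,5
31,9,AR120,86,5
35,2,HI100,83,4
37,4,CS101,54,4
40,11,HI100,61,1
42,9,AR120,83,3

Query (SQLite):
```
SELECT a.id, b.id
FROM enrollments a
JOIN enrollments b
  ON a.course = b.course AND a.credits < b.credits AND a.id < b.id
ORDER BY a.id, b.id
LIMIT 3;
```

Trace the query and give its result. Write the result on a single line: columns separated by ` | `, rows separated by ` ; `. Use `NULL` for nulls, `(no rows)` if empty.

Pairs (a,b) with same course, a.credits < b.credits, a.id < b.id.
course groups: AR120:{15,21,31,42} CS101:{1,7,13,17,27,37} EC200:{4} HI100:{2,35,40}
Ordered by (a.id, b.id); first 3.

1 | 7 ; 1 | 13 ; 1 | 27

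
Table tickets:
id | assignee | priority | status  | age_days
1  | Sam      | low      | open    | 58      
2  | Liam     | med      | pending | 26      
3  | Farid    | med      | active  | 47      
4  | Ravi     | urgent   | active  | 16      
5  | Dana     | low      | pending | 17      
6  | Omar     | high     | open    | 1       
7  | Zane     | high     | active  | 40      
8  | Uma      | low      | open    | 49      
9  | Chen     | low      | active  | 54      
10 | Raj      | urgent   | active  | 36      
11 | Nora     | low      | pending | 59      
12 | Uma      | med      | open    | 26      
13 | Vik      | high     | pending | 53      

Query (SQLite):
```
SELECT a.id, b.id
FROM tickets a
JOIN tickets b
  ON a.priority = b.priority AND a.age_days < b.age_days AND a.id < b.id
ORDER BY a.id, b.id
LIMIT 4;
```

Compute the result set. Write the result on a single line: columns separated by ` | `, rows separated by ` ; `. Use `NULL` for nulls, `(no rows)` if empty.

Pairs (a,b) with same priority, a.age_days < b.age_days, a.id < b.id.
priority groups: high:{6,7,13} low:{1,5,8,9,11} med:{2,3,12} urgent:{4,10}
Ordered by (a.id, b.id); first 4.

1 | 11 ; 2 | 3 ; 4 | 10 ; 5 | 8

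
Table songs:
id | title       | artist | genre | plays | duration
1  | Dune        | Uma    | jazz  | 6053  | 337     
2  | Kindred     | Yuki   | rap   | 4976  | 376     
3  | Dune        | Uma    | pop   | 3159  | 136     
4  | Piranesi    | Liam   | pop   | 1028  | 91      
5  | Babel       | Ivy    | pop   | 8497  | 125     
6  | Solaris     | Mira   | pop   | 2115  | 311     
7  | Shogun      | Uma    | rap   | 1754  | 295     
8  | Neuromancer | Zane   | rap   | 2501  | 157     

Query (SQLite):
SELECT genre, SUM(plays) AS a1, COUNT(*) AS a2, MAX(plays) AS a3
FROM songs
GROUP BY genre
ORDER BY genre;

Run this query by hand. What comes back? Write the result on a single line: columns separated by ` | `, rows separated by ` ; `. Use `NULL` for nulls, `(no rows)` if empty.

Group songs by genre.
Per group compute: SUM(plays), COUNT(*), MAX(plays).
  jazz: ids {1} → SUM(plays)=6053, COUNT(*)=1, MAX(plays)=6053
  pop: ids {3, 4, 5, 6} → SUM(plays)=14799, COUNT(*)=4, MAX(plays)=8497
  rap: ids {2, 7, 8} → SUM(plays)=9231, COUNT(*)=3, MAX(plays)=4976

jazz | 6053 | 1 | 6053 ; pop | 14799 | 4 | 8497 ; rap | 9231 | 3 | 4976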